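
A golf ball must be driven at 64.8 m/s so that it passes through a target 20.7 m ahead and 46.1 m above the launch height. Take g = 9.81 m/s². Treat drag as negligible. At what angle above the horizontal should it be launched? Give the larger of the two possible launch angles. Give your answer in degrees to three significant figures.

Trajectory: y = x tanθ − g x² (1 + tan²θ)/(2v₀²). With x = 20.7, y = 46.1, v₀ = 64.8, g = 9.81:
0.5005 tan²θ − 20.7 tanθ + (46.60) = 0.
tanθ = [20.7 ± √(20.7² − 4 × 0.5005 × (46.60))] / (2 × 0.5005) = (20.7 ± 18.31) / 1.001, giving tanθ = 2.389 or 38.97.
θ = 67.29° or 88.53°; the larger is 88.53°.

88.5°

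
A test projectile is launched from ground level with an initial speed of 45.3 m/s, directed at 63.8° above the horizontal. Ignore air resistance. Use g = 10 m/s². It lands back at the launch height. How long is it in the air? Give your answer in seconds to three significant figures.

Resolve: vₓ = 45.30 cos 63.8° = 20.00 m/s and v_y0 = 45.30 sin 63.8° = 40.65 m/s.
Time of flight on level ground: T = 2 v_y0 / g = 2 × 40.65 / 10.0 = 8.129 s.

8.13 s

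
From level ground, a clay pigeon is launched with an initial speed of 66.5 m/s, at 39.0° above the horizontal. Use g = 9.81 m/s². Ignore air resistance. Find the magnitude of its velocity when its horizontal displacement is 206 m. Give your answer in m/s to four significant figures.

51.75 m/s

Components: vₓ = 66.50 cos 39.0° = 51.68 m/s, v_y0 = 66.50 sin 39.0° = 41.85 m/s.
x = vₓ t ⇒ t = 206/51.68 = 3.986 s.
Vertical velocity there: v_y = v_y0 − g t = 41.85 − 9.81 × 3.986 = 2.747 m/s.
Speed: √(vₓ² + v_y²) = √(51.68² + 2.747²) = 51.75 m/s.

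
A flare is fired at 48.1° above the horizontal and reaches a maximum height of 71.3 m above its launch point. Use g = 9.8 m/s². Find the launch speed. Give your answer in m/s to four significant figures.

At the peak v_y = 0, so v_y0 = √(2gH) = √(2 × 9.80 × 71.3) = 37.38 m/s.
v_y0 = v₀ sin θ ⇒ v₀ = 37.38 / sin 48.1° = 50.22 m/s.

50.22 m/s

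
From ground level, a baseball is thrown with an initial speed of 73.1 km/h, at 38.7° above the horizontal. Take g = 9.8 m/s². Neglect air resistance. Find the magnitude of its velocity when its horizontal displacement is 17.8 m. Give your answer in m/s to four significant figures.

Convert: 73.1 km/h = 73.1/3.6 = 20.31 m/s.
Components: vₓ = 20.31 cos 38.7° = 15.85 m/s, v_y0 = 20.31 sin 38.7° = 12.70 m/s.
At x = 17.8 m, t = x/vₓ = 17.8/15.85 = 1.123 s.
Vertical velocity there: v_y = v_y0 − g t = 12.70 − 9.80 × 1.123 = 1.688 m/s.
Speed: √(vₓ² + v_y²) = √(15.85² + 1.688²) = 15.94 m/s.

15.94 m/s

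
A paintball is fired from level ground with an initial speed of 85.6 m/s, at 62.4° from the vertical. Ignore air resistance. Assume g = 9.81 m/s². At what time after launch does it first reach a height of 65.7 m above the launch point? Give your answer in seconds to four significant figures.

Components: vₓ = 85.60 sin 62.4° = 75.86 m/s, v_y0 = 85.60 cos 62.4° = 39.66 m/s.
Height y(t) = 39.66 t − 4.905 t² = 65.7 gives 4.905 t² − 39.66 t + 65.7 = 0.
Quadratic formula: t = (39.66 ± √283.73) / 9.81 = (39.66 ± 16.84) / 9.81 → t = 2.326 s or 5.760 s.
The first (ascending) time is 2.326 s.

2.326 s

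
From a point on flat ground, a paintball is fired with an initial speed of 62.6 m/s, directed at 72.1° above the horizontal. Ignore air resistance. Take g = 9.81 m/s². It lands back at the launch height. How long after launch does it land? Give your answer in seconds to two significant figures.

12 s

Resolve: vₓ = 62.60 cos 72.1° = 19.24 m/s and v_y0 = 62.60 sin 72.1° = 59.57 m/s.
It returns to y = 0 when t = 2 v_y0 / g = 2(59.57)/9.81 = 12.14 s.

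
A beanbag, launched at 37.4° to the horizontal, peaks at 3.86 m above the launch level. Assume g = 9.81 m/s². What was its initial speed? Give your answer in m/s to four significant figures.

14.33 m/s

At the peak v_y = 0, so v_y0 = √(2gH) = √(2 × 9.81 × 3.86) = 8.702 m/s.
v_y0 = v₀ sin θ ⇒ v₀ = 8.702 / sin 37.4° = 14.33 m/s.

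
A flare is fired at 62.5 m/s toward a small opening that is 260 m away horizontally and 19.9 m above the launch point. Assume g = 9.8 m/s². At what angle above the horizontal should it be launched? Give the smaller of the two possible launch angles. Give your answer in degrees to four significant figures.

25.49°

Trajectory: y = x tanθ − g x² (1 + tan²θ)/(2v₀²). With x = 260, y = 19.9, v₀ = 62.5, g = 9.80:
84.80 tan²θ − 260 tanθ + (104.7) = 0.
tanθ = [260 ± √(260² − 4 × 84.80 × (104.7))] / (2 × 84.80) = (260 ± 179.1) / 169.6, giving tanθ = 0.4768 or 2.589.
θ = 25.49° or 68.88°; the smaller is 25.49°.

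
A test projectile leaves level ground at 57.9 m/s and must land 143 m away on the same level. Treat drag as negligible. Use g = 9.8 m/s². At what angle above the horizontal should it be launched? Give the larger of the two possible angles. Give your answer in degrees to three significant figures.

77.6°

From R = (v₀²/g) sin 2θ: sin 2θ = 9.80 × 143 / 3352.4 = 0.4180.
2θ = 24.71° or 180° − 24.71° = 155.3°, so θ = 12.36° or 77.64°.
The larger angle is 77.64°.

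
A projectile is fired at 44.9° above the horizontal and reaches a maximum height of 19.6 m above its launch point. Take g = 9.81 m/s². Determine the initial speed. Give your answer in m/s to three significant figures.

At the peak v_y = 0, so v_y0 = √(2gH) = √(2 × 9.81 × 19.6) = 19.61 m/s.
v_y0 = v₀ sin θ ⇒ v₀ = 19.61 / sin 44.9° = 27.78 m/s.

27.8 m/s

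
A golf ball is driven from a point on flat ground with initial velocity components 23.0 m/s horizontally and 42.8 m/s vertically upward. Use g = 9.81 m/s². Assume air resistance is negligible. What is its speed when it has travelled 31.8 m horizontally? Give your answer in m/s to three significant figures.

37.2 m/s

At x = 31.8 m, t = x/vₓ = 31.8/23.00 = 1.383 s.
Vertical velocity there: v_y = v_y0 − g t = 42.80 − 9.81 × 1.383 = 29.24 m/s.
Speed: √(vₓ² + v_y²) = √(23.00² + 29.24²) = 37.20 m/s.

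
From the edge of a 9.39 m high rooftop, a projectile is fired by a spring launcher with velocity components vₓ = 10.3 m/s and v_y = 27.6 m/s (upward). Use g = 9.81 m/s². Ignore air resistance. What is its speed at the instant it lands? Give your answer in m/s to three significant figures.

With up positive and y = 0 at the ground: y(t) = 9.39 + (27.60) t − 4.905 t². Setting y = 0 and taking the positive root: t = [27.60 + √(27.60² + 2·9.81·9.39)] / 9.81 = (27.60 + 30.76) / 9.81 = 5.949 s.
Vertical velocity at impact: v_y = v_y0 − g t = 27.60 − 9.81 × 5.949 = −30.76 m/s.
Speed: |v| = √(vₓ² + v_y²) = √(10.30² + 30.76²) = 32.44 m/s.

32.4 m/s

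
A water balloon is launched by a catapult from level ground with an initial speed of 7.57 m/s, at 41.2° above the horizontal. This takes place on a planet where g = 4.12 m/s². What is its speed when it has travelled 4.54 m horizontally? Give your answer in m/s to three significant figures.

Horizontal component vₓ = 7.570 cos 41.2° = 5.696 m/s; vertical v_y0 = 7.570 sin 41.2° = 4.986 m/s.
At x = 4.54 m, t = x/vₓ = 4.54/5.696 = 0.7971 s.
Vertical velocity there: v_y = v_y0 − g t = 4.986 − 4.12 × 0.7971 = 1.702 m/s.
Speed: √(vₓ² + v_y²) = √(5.696² + 1.702²) = 5.945 m/s.

5.94 m/s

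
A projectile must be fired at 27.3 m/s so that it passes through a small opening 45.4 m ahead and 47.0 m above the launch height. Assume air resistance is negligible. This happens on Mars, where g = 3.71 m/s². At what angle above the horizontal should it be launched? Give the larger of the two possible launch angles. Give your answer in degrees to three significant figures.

Trajectory: y = x tanθ − g x² (1 + tan²θ)/(2v₀²). With x = 45.4, y = 47.0, v₀ = 27.3, g = 3.71:
5.130 tan²θ − 45.4 tanθ + (52.13) = 0.
tanθ = [45.4 ± √(45.4² − 4 × 5.130 × (52.13))] / (2 × 5.130) = (45.4 ± 31.49) / 10.26, giving tanθ = 1.356 or 7.494.
θ = 53.59° or 82.40°; the larger is 82.40°.

82.4°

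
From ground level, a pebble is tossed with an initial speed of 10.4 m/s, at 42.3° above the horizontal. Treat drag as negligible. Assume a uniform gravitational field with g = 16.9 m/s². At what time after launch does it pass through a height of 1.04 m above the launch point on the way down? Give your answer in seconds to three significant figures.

0.634 s

vₓ = 10.40 cos 42.3° = 7.692 m/s; v_y0 = 10.40 sin 42.3° = 6.999 m/s.
Require v_y0 t − ½ g t² = 1.04, i.e. 8.450 t² − 6.999 t + 1.04 = 0.
Quadratic formula: t = (6.999 ± √13.839) / 16.9 = (6.999 ± 3.720) / 16.9 → t = 0.1940 s or 0.6343 s.
The descending-branch root is 0.6343 s.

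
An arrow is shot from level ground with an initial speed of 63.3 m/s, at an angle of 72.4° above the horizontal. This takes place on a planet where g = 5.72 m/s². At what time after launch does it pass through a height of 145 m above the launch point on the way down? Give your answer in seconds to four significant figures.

18.33 s

Horizontal component vₓ = 63.30 cos 72.4° = 19.14 m/s; vertical v_y0 = 63.30 sin 72.4° = 60.34 m/s.
Set y = v_y0 t − ½ g t² = 145: 2.860 t² − 60.34 t + 145 = 0.
Quadratic formula: t = (60.34 ± √1981.7) / 5.72 = (60.34 ± 44.52) / 5.72 → t = 2.766 s or 18.33 s.
The descending-branch root is 18.33 s.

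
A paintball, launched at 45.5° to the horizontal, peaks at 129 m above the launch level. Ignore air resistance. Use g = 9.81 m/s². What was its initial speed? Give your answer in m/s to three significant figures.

70.5 m/s

At the peak v_y = 0, so v_y0 = √(2gH) = √(2 × 9.81 × 129) = 50.31 m/s.
v_y0 = v₀ sin θ ⇒ v₀ = 50.31 / sin 45.5° = 70.53 m/s.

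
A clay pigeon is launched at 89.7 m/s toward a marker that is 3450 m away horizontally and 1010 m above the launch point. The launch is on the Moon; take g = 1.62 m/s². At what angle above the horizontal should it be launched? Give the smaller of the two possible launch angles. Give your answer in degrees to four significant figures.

Trajectory: y = x tanθ − g x² (1 + tan²θ)/(2v₀²). With x = 3450, y = 1010, v₀ = 89.7, g = 1.62:
1198 tan²θ − 3450 tanθ + (2208) = 0.
tanθ = [3450 ± √(3450² − 4 × 1198 × (2208))] / (2 × 1198) = (3450 ± 1148) / 2396, giving tanθ = 0.9604 or 1.919.
θ = 43.84° or 62.47°; the smaller is 43.84°.

43.84°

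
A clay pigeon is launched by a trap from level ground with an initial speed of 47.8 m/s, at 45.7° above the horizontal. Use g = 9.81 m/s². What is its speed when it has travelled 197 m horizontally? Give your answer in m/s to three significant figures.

Components: vₓ = 47.80 cos 45.7° = 33.38 m/s, v_y0 = 47.80 sin 45.7° = 34.21 m/s.
x = vₓ t ⇒ t = 197/33.38 = 5.901 s.
Vertical velocity there: v_y = v_y0 − g t = 34.21 − 9.81 × 5.901 = −23.68 m/s.
Speed: √(vₓ² + v_y²) = √(33.38² + 23.68²) = 40.93 m/s.

40.9 m/s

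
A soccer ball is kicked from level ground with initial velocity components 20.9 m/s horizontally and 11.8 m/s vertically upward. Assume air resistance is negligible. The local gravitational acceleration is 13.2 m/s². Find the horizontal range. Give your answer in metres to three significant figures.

37.4 m

Time aloft: T = 2 v_y0 / g = 2 × 11.80 / 13.2 = 1.788 s.
Horizontal distance R = vₓ T = 20.90 × 1.788 = 37.37 m.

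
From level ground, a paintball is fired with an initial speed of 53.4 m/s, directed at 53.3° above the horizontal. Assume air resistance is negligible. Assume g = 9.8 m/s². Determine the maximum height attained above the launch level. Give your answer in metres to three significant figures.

93.5 m

Resolve: vₓ = 53.40 cos 53.3° = 31.91 m/s and v_y0 = 53.40 sin 53.3° = 42.81 m/s.
At the apex v_y = 0, so H = v_y0²/(2g) = 42.81²/19.60 = 93.53 m.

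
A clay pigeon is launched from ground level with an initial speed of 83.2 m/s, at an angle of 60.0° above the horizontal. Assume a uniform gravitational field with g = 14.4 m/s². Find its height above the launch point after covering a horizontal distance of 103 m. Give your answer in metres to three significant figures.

vₓ = 83.20 cos 60.0° = 41.60 m/s; v_y0 = 83.20 sin 60.0° = 72.05 m/s.
At x = 103 m, t = x/vₓ = 103/41.60 = 2.476 s.
Height: y = v_y0 t − ½ g t² = 72.05 × 2.476 − 7.200 × 2.476² = 178.4 − 44.14 = 134.3 m.

134 m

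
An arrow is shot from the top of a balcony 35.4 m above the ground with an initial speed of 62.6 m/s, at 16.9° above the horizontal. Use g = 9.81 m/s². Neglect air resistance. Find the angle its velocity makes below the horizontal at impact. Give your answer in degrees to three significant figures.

28.1°

vₓ = 62.60 cos 16.9° = 59.90 m/s; v_y0 = 62.60 sin 16.9° = 18.20 m/s.
The projectile lands when y = 35.4 + (18.20) t − ½·9.81·t² = 0. Positive root: t = (18.20 + √(18.20² + 2·9.81·35.4)) / 9.81 = (18.20 + 32.03) / 9.81 = 5.120 s.
At impact: v_y = v_y0 − g t = −32.03 m/s; vₓ = 59.90 m/s.
Angle below horizontal: arctan(|v_y|/vₓ) = arctan(32.03/59.90) = 28.13°.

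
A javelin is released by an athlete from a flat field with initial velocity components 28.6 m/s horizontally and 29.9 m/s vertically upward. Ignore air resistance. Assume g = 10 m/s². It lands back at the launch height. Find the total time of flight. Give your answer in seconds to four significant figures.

It returns to y = 0 when t = 2 v_y0 / g = 2(29.90)/10.0 = 5.980 s.

5.980 s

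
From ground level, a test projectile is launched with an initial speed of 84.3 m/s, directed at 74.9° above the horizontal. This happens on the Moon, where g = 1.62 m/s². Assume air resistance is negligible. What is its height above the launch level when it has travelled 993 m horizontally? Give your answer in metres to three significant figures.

2020 m

Horizontal component vₓ = 84.30 cos 74.9° = 21.96 m/s; vertical v_y0 = 84.30 sin 74.9° = 81.39 m/s.
x = vₓ t ⇒ t = 993/21.96 = 45.22 s.
Height: y = v_y0 t − ½ g t² = 81.39 × 45.22 − 0.8100 × 45.22² = 3680 − 1656 = 2024 m.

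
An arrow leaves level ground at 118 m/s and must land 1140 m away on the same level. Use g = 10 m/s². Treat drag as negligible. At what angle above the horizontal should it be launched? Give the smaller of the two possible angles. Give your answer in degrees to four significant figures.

Level-ground range R = v₀² sin(2θ)/g ⇒ sin(2θ) = gR/v₀² = 10.0 × 1140 / 118² = 0.8187.
2θ = 54.96° or 180° − 54.96° = 125.0°, so θ = 27.48° or 62.52°.
The smaller angle is 27.48°.

27.48°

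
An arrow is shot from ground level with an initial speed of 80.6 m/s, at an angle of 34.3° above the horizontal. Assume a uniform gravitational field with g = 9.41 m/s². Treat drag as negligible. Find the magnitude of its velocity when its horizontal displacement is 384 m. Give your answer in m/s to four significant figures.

vₓ = 80.60 cos 34.3° = 66.58 m/s; v_y0 = 80.60 sin 34.3° = 45.42 m/s.
x = vₓ t ⇒ t = 384/66.58 = 5.767 s.
Vertical velocity there: v_y = v_y0 − g t = 45.42 − 9.41 × 5.767 = −8.849 m/s.
Speed: √(vₓ² + v_y²) = √(66.58² + 8.849²) = 67.17 m/s.

67.17 m/s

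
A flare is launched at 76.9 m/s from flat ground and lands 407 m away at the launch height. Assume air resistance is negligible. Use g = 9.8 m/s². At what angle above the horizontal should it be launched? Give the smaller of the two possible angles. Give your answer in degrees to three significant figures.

21.2°

Level-ground range R = v₀² sin(2θ)/g ⇒ sin(2θ) = gR/v₀² = 9.80 × 407 / 76.9² = 0.6745.
2θ = 42.41° or 180° − 42.41° = 137.6°, so θ = 21.21° or 68.79°.
The smaller angle is 21.21°.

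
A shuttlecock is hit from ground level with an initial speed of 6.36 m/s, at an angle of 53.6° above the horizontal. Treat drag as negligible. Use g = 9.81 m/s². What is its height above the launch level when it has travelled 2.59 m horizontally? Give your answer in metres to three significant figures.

1.20 m

Resolve: vₓ = 6.360 cos 53.6° = 3.774 m/s and v_y0 = 6.360 sin 53.6° = 5.119 m/s.
At x = 2.59 m, t = x/vₓ = 2.59/3.774 = 0.6862 s.
Height: y = v_y0 t − ½ g t² = 5.119 × 0.6862 − 4.905 × 0.6862² = 3.513 − 2.310 = 1.203 m.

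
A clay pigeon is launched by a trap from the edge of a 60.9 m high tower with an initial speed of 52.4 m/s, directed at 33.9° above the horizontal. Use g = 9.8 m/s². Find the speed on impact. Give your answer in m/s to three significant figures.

62.8 m/s

Horizontal component vₓ = 52.40 cos 33.9° = 43.49 m/s; vertical v_y0 = 52.40 sin 33.9° = 29.23 m/s.
With up positive and y = 0 at the ground: y(t) = 60.9 + (29.23) t − 4.900 t². Setting y = 0 and taking the positive root: t = [29.23 + √(29.23² + 2·9.80·60.9)] / 9.80 = (29.23 + 45.25) / 9.80 = 7.600 s.
Vertical velocity at impact: v_y = v_y0 − g t = 29.23 − 9.80 × 7.600 = −45.25 m/s.
Speed: |v| = √(vₓ² + v_y²) = √(43.49² + 45.25²) = 62.76 m/s.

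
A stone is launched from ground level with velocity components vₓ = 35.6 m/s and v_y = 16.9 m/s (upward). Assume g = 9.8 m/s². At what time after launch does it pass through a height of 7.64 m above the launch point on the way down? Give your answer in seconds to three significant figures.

Require v_y0 t − ½ g t² = 7.64, i.e. 4.900 t² − 16.90 t + 7.64 = 0.
t = [16.90 ± √(16.90² − 2·9.80·7.64)] / 9.80 = (16.90 ± 11.66) / 9.80, so t = 0.5351 s or t = 2.914 s.
The descending-branch root is 2.914 s.

2.91 s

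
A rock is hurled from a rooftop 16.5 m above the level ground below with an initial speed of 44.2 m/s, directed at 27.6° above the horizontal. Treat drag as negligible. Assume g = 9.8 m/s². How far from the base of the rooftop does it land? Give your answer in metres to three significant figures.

191 m

Resolve: vₓ = 44.20 cos 27.6° = 39.17 m/s and v_y0 = 44.20 sin 27.6° = 20.48 m/s.
Vertical motion (up positive, ground at y = 0): 4.900 t² − (20.48) t − 16.5 = 0, so t = (20.48 + √(20.48² + 2·9.80·16.5)) / 9.80 = (20.48 + 27.25) / 9.80 = 4.870 s.
Horizontal distance: R = vₓ t = 39.17 × 4.870 = 190.8 m.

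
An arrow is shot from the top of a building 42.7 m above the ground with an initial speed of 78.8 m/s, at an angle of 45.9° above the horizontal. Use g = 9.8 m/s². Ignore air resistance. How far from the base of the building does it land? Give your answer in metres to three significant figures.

672 m

Horizontal component vₓ = 78.80 cos 45.9° = 54.84 m/s; vertical v_y0 = 78.80 sin 45.9° = 56.59 m/s.
With up positive and y = 0 at the ground: y(t) = 42.7 + (56.59) t − 4.900 t². Setting y = 0 and taking the positive root: t = [56.59 + √(56.59² + 2·9.80·42.7)] / 9.80 = (56.59 + 63.55) / 9.80 = 12.26 s.
Horizontal distance: R = vₓ t = 54.84 × 12.26 = 672.3 m.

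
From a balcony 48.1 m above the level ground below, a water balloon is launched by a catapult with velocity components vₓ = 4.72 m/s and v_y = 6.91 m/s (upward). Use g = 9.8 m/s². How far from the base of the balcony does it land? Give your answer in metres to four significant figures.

The projectile lands when y = 48.1 + (6.910) t − ½·9.80·t² = 0. Positive root: t = (6.910 + √(6.910² + 2·9.80·48.1)) / 9.80 = (6.910 + 31.47) / 9.80 = 3.917 s.
Horizontal distance: R = vₓ t = 4.720 × 3.917 = 18.49 m.

18.49 m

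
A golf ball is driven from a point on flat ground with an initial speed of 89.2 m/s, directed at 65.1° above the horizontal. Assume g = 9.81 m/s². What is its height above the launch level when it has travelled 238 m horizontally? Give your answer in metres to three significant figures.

Horizontal component vₓ = 89.20 cos 65.1° = 37.56 m/s; vertical v_y0 = 89.20 sin 65.1° = 80.91 m/s.
x = vₓ t ⇒ t = 238/37.56 = 6.337 s.
Height: y = v_y0 t − ½ g t² = 80.91 × 6.337 − 4.905 × 6.337² = 512.7 − 197.0 = 315.7 m.

316 m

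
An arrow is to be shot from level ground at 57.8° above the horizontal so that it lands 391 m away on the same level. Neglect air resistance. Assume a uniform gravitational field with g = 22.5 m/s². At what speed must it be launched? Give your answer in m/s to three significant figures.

Level-ground range: R = v₀² sin(2θ)/g, so v₀ = √(gR / sin 2θ).
v₀ = √(22.5 × 391 / sin 115.6°) = √(8798 / 0.9018) = √9755.1 = 98.77 m/s.

98.8 m/s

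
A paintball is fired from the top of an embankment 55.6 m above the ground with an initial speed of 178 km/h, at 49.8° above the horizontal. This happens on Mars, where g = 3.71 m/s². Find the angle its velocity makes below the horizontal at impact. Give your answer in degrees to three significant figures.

Convert: 178 km/h = 178/3.6 = 49.44 m/s.
Horizontal component vₓ = 49.44 cos 49.8° = 31.91 m/s; vertical v_y0 = 49.44 sin 49.8° = 37.77 m/s.
With up positive and y = 0 at the ground: y(t) = 55.6 + (37.77) t − 1.855 t². Setting y = 0 and taking the positive root: t = [37.77 + √(37.77² + 2·3.71·55.6)] / 3.71 = (37.77 + 42.88) / 3.71 = 21.74 s.
At impact: v_y = v_y0 − g t = −42.88 m/s; vₓ = 31.91 m/s.
Angle below horizontal: arctan(|v_y|/vₓ) = arctan(42.88/31.91) = 53.34°.

53.3°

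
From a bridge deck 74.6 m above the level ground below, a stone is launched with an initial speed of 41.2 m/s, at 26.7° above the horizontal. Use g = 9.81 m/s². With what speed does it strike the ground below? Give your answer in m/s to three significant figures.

56.2 m/s

vₓ = 41.20 cos 26.7° = 36.81 m/s; v_y0 = 41.20 sin 26.7° = 18.51 m/s.
With up positive and y = 0 at the ground: y(t) = 74.6 + (18.51) t − 4.905 t². Setting y = 0 and taking the positive root: t = [18.51 + √(18.51² + 2·9.81·74.6)] / 9.81 = (18.51 + 42.50) / 9.81 = 6.219 s.
Vertical velocity at impact: v_y = v_y0 − g t = 18.51 − 9.81 × 6.219 = −42.50 m/s.
Speed: |v| = √(vₓ² + v_y²) = √(36.81² + 42.50²) = 56.22 m/s.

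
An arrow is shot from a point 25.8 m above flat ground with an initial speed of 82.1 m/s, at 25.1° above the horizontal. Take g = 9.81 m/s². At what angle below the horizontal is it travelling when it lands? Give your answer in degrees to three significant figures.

29.1°

Horizontal component vₓ = 82.10 cos 25.1° = 74.35 m/s; vertical v_y0 = 82.10 sin 25.1° = 34.83 m/s.
With up positive and y = 0 at the ground: y(t) = 25.8 + (34.83) t − 4.905 t². Setting y = 0 and taking the positive root: t = [34.83 + √(34.83² + 2·9.81·25.8)] / 9.81 = (34.83 + 41.46) / 9.81 = 7.777 s.
At impact: v_y = v_y0 − g t = −41.46 m/s; vₓ = 74.35 m/s.
Angle below horizontal: arctan(|v_y|/vₓ) = arctan(41.46/74.35) = 29.15°.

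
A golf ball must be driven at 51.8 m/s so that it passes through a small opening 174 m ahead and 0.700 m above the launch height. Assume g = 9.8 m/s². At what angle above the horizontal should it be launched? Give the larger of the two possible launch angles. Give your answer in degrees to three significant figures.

Trajectory: y = x tanθ − g x² (1 + tan²θ)/(2v₀²). With x = 174, y = 0.700, v₀ = 51.8, g = 9.80:
55.29 tan²θ − 174 tanθ + (55.99) = 0.
tanθ = [174 ± √(174² − 4 × 55.29 × (55.99))] / (2 × 55.29) = (174 ± 133.8) / 110.6, giving tanθ = 0.3638 or 2.783.
θ = 19.99° or 70.24°; the larger is 70.24°.

70.2°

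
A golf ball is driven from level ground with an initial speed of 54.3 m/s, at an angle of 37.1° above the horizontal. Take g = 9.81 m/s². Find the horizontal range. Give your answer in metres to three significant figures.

Horizontal component vₓ = 54.30 cos 37.1° = 43.31 m/s; vertical v_y0 = 54.30 sin 37.1° = 32.75 m/s.
Time aloft: T = 2 v_y0 / g = 2 × 32.75 / 9.81 = 6.678 s.
Horizontal distance R = vₓ T = 43.31 × 6.678 = 289.2 m.

289 m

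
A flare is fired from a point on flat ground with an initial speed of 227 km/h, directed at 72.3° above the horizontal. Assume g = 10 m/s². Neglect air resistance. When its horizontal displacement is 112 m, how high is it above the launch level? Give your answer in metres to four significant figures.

180.3 m

Convert: 227 km/h = 227/3.6 = 63.06 m/s.
Horizontal component vₓ = 63.06 cos 72.3° = 19.17 m/s; vertical v_y0 = 63.06 sin 72.3° = 60.07 m/s.
Time to reach x = 112 m: t = x/vₓ = 112/19.17 = 5.842 s.
Height: y = v_y0 t − ½ g t² = 60.07 × 5.842 − 5.000 × 5.842² = 350.9 − 170.7 = 180.3 m.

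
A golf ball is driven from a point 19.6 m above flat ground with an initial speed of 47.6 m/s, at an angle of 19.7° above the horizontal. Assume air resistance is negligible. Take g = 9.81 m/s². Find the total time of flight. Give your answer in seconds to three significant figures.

4.22 s

Components: vₓ = 47.60 cos 19.7° = 44.81 m/s, v_y0 = 47.60 sin 19.7° = 16.05 m/s.
The projectile lands when y = 19.6 + (16.05) t − ½·9.81·t² = 0. Positive root: t = (16.05 + √(16.05² + 2·9.81·19.6)) / 9.81 = (16.05 + 25.34) / 9.81 = 4.219 s.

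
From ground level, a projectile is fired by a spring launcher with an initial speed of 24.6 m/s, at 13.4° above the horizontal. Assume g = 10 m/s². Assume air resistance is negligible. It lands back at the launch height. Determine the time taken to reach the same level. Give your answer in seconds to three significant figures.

1.14 s

Components: vₓ = 24.60 cos 13.4° = 23.93 m/s, v_y0 = 24.60 sin 13.4° = 5.701 m/s.
It returns to y = 0 when t = 2 v_y0 / g = 2(5.701)/10.0 = 1.140 s.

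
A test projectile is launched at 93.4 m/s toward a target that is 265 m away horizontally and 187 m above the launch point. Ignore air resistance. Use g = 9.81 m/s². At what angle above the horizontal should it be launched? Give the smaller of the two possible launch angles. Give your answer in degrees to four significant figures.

45.15°

Trajectory: y = x tanθ − g x² (1 + tan²θ)/(2v₀²). With x = 265, y = 187, v₀ = 93.4, g = 9.81:
39.49 tan²θ − 265 tanθ + (226.5) = 0.
tanθ = [265 ± √(265² − 4 × 39.49 × (226.5))] / (2 × 39.49) = (265 ± 185.6) / 78.97, giving tanθ = 1.005 or 5.706.
θ = 45.15° or 80.06°; the smaller is 45.15°.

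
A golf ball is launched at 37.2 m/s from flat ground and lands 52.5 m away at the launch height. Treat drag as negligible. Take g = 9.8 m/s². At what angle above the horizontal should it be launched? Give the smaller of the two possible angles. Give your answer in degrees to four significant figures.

R = v₀² sin 2θ / g gives sin 2θ = gR/v₀² = 9.80·52.5/37.2² = 0.3718.
2θ = 21.83° or 180° − 21.83° = 158.2°, so θ = 10.91° or 79.09°.
The smaller angle is 10.91°.

10.91°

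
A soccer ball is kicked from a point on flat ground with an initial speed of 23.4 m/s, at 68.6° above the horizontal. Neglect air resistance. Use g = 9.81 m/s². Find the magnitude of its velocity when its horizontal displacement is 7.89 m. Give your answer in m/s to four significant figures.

15.32 m/s

vₓ = 23.40 cos 68.6° = 8.538 m/s; v_y0 = 23.40 sin 68.6° = 21.79 m/s.
x = vₓ t ⇒ t = 7.89/8.538 = 0.9241 s.
Vertical velocity there: v_y = v_y0 − g t = 21.79 − 9.81 × 0.9241 = 12.72 m/s.
Speed: √(vₓ² + v_y²) = √(8.538² + 12.72²) = 15.32 m/s.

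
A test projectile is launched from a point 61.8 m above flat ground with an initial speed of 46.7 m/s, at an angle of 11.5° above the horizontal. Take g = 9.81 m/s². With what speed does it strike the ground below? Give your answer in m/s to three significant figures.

Components: vₓ = 46.70 cos 11.5° = 45.76 m/s, v_y0 = 46.70 sin 11.5° = 9.310 m/s.
Vertical motion (up positive, ground at y = 0): 4.905 t² − (9.310) t − 61.8 = 0, so t = (9.310 + √(9.310² + 2·9.81·61.8)) / 9.81 = (9.310 + 36.04) / 9.81 = 4.623 s.
Vertical velocity at impact: v_y = v_y0 − g t = 9.310 − 9.81 × 4.623 = −36.04 m/s.
Speed: |v| = √(vₓ² + v_y²) = √(45.76² + 36.04²) = 58.25 m/s.

58.3 m/s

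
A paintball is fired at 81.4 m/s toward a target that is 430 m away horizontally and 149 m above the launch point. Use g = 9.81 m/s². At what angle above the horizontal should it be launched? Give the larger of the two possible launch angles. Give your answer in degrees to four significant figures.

Trajectory: y = x tanθ − g x² (1 + tan²θ)/(2v₀²). With x = 430, y = 149, v₀ = 81.4, g = 9.81:
136.9 tan²θ − 430 tanθ + (285.9) = 0.
tanθ = [430 ± √(430² − 4 × 136.9 × (285.9))] / (2 × 136.9) = (430 ± 168.5) / 273.8, giving tanθ = 0.9554 or 2.186.
θ = 43.69° or 65.42°; the larger is 65.42°.

65.42°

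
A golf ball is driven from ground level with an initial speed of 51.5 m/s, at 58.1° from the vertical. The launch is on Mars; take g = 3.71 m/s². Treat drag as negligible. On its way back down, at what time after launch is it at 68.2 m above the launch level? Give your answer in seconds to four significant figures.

11.46 s

Horizontal component vₓ = 51.50 sin 58.1° = 43.72 m/s; vertical v_y0 = 51.50 cos 58.1° = 27.21 m/s.
Set y = v_y0 t − ½ g t² = 68.2: 1.855 t² − 27.21 t + 68.2 = 0.
t = [27.21 ± √(27.21² − 2·3.71·68.2)] / 3.71 = (27.21 ± 15.32) / 3.71, so t = 3.207 s or t = 11.46 s.
The descending-branch root is 11.46 s.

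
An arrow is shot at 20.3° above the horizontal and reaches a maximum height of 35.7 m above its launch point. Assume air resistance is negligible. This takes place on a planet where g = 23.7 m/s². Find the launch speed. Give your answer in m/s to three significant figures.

At the peak v_y = 0, so v_y0 = √(2gH) = √(2 × 23.7 × 35.7) = 41.14 m/s.
v_y0 = v₀ sin θ ⇒ v₀ = 41.14 / sin 20.3° = 118.6 m/s.

119 m/s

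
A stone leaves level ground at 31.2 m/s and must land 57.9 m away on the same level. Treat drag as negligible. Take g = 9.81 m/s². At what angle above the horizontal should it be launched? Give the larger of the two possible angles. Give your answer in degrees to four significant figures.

72.15°

Level-ground range R = v₀² sin(2θ)/g ⇒ sin(2θ) = gR/v₀² = 9.81 × 57.9 / 31.2² = 0.5835.
2θ = 35.70° or 180° − 35.70° = 144.3°, so θ = 17.85° or 72.15°.
The larger angle is 72.15°.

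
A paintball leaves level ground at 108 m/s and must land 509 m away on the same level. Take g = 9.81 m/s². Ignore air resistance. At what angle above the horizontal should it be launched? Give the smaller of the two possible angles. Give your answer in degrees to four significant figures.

Level-ground range R = v₀² sin(2θ)/g ⇒ sin(2θ) = gR/v₀² = 9.81 × 509 / 108² = 0.4281.
2θ = 25.35° or 180° − 25.35° = 154.7°, so θ = 12.67° or 77.33°.
The smaller angle is 12.67°.

12.67°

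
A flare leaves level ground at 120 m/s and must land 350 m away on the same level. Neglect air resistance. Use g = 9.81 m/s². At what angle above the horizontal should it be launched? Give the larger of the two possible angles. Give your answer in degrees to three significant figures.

83.1°

R = v₀² sin 2θ / g gives sin 2θ = gR/v₀² = 9.81·350/120² = 0.2384.
2θ = 13.79° or 180° − 13.79° = 166.2°, so θ = 6.897° or 83.10°.
The larger angle is 83.10°.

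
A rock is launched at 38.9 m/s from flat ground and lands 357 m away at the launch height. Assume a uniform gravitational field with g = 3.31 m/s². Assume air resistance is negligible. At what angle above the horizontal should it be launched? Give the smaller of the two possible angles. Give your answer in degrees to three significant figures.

25.7°

R = v₀² sin 2θ / g gives sin 2θ = gR/v₀² = 3.31·357/38.9² = 0.7809.
2θ = 51.34° or 180° − 51.34° = 128.7°, so θ = 25.67° or 64.33°.
The smaller angle is 25.67°.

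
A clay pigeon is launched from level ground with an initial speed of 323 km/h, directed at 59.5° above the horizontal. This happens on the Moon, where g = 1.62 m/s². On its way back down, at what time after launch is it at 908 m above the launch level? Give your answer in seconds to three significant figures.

Convert: 323 km/h = 323/3.6 = 89.72 m/s.
Resolve: vₓ = 89.72 cos 59.5° = 45.54 m/s and v_y0 = 89.72 sin 59.5° = 77.31 m/s.
Height y(t) = 77.31 t − 0.8100 t² = 908 gives 0.8100 t² − 77.31 t + 908 = 0.
t = [77.31 ± √(77.31² − 2·1.62·908)] / 1.62 = (77.31 ± 55.09) / 1.62, so t = 13.72 s or t = 81.72 s.
The descending-branch root is 81.72 s.

81.7 s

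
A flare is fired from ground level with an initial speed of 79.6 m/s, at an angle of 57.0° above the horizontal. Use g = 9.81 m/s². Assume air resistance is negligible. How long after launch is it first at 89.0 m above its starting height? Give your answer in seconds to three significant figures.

1.50 s

Resolve: vₓ = 79.60 cos 57.0° = 43.35 m/s and v_y0 = 79.60 sin 57.0° = 66.76 m/s.
Height y(t) = 66.76 t − 4.905 t² = 89.0 gives 4.905 t² − 66.76 t + 89.0 = 0.
t = [66.76 ± √(66.76² − 2·9.81·89.0)] / 9.81 = (66.76 ± 52.06) / 9.81, so t = 1.498 s or t = 12.11 s.
The first (ascending) time is 1.498 s.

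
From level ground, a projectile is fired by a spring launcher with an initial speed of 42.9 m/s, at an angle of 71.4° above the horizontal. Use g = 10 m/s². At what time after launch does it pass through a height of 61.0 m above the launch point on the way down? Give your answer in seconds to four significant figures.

6.147 s

Resolve: vₓ = 42.90 cos 71.4° = 13.68 m/s and v_y0 = 42.90 sin 71.4° = 40.66 m/s.
Height y(t) = 40.66 t − 5.000 t² = 61.0 gives 5.000 t² − 40.66 t + 61.0 = 0.
Quadratic formula: t = (40.66 ± √433.18) / 10.0 = (40.66 ± 20.81) / 10.0 → t = 1.985 s or 6.147 s.
The descending-branch root is 6.147 s.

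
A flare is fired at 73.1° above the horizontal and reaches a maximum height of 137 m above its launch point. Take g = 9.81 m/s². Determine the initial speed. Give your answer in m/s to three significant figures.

54.2 m/s

At the peak v_y = 0, so v_y0 = √(2gH) = √(2 × 9.81 × 137) = 51.85 m/s.
v_y0 = v₀ sin θ ⇒ v₀ = 51.85 / sin 73.1° = 54.19 m/s.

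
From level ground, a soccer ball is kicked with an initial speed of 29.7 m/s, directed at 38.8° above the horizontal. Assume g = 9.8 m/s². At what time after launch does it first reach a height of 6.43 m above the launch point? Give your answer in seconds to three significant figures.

0.384 s

vₓ = 29.70 cos 38.8° = 23.15 m/s; v_y0 = 29.70 sin 38.8° = 18.61 m/s.
Require v_y0 t − ½ g t² = 6.43, i.e. 4.900 t² − 18.61 t + 6.43 = 0.
t = [18.61 ± √(18.61² − 2·9.80·6.43)] / 9.80 = (18.61 ± 14.84) / 9.80, so t = 0.3844 s or t = 3.414 s.
The first (ascending) time is 0.3844 s.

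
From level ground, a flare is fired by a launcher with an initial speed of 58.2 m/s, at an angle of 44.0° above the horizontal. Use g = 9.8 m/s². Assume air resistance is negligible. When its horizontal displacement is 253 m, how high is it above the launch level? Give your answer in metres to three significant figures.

65.4 m

vₓ = 58.20 cos 44.0° = 41.87 m/s; v_y0 = 58.20 sin 44.0° = 40.43 m/s.
Time to reach x = 253 m: t = x/vₓ = 253/41.87 = 6.043 s.
Height: y = v_y0 t − ½ g t² = 40.43 × 6.043 − 4.900 × 6.043² = 244.3 − 178.9 = 65.37 m.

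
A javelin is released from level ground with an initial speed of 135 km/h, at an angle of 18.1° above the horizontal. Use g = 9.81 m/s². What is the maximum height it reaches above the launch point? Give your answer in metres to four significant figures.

6.918 m

Convert: 135 km/h = 135/3.6 = 37.50 m/s.
vₓ = 37.50 cos 18.1° = 35.64 m/s; v_y0 = 37.50 sin 18.1° = 11.65 m/s.
Peak height H = v_y0² / (2g) = 135.73 / 19.62 = 6.918 m.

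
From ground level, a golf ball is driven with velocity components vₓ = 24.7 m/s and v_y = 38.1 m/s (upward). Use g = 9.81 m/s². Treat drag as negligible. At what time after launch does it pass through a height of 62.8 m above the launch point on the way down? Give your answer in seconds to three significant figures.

5.39 s

Set y = v_y0 t − ½ g t² = 62.8: 4.905 t² − 38.10 t + 62.8 = 0.
Quadratic formula: t = (38.10 ± √219.47) / 9.81 = (38.10 ± 14.81) / 9.81 → t = 2.374 s or 5.394 s.
The descending-branch root is 5.394 s.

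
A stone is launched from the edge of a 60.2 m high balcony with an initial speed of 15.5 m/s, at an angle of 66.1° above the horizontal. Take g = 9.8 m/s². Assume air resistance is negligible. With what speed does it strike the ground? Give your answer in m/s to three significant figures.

37.7 m/s

Horizontal component vₓ = 15.50 cos 66.1° = 6.280 m/s; vertical v_y0 = 15.50 sin 66.1° = 14.17 m/s.
The projectile lands when y = 60.2 + (14.17) t − ½·9.80·t² = 0. Positive root: t = (14.17 + √(14.17² + 2·9.80·60.2)) / 9.80 = (14.17 + 37.16) / 9.80 = 5.238 s.
Vertical velocity at impact: v_y = v_y0 − g t = 14.17 − 9.80 × 5.238 = −37.16 m/s.
Speed: |v| = √(vₓ² + v_y²) = √(6.280² + 37.16²) = 37.69 m/s.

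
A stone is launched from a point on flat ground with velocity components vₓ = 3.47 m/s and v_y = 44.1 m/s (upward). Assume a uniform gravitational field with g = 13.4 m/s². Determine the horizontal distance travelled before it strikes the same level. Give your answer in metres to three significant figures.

22.8 m

Time aloft: T = 2 v_y0 / g = 2 × 44.10 / 13.4 = 6.582 s.
Range: R = vₓ T = 3.470 × 6.582 = 22.84 m.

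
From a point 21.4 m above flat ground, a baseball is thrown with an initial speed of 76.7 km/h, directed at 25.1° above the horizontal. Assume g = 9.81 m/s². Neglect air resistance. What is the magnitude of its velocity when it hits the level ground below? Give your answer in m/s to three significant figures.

29.6 m/s

Convert: 76.7 km/h = 76.7/3.6 = 21.31 m/s.
Resolve: vₓ = 21.31 cos 25.1° = 19.29 m/s and v_y0 = 21.31 sin 25.1° = 9.038 m/s.
The projectile lands when y = 21.4 + (9.038) t − ½·9.81·t² = 0. Positive root: t = (9.038 + √(9.038² + 2·9.81·21.4)) / 9.81 = (9.038 + 22.40) / 9.81 = 3.204 s.
Vertical velocity at impact: v_y = v_y0 − g t = 9.038 − 9.81 × 3.204 = −22.40 m/s.
Speed: |v| = √(vₓ² + v_y²) = √(19.29² + 22.40²) = 29.56 m/s.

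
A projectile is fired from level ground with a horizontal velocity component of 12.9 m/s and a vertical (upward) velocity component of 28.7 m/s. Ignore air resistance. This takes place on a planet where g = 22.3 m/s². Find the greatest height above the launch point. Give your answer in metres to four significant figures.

18.47 m

At the apex v_y = 0, so H = v_y0²/(2g) = 28.70²/44.60 = 18.47 m.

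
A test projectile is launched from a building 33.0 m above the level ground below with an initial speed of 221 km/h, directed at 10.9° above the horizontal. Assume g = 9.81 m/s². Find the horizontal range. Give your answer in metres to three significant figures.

243 m

Convert: 221 km/h = 221/3.6 = 61.39 m/s.
Resolve: vₓ = 61.39 cos 10.9° = 60.28 m/s and v_y0 = 61.39 sin 10.9° = 11.61 m/s.
With up positive and y = 0 at the ground: y(t) = 33.0 + (11.61) t − 4.905 t². Setting y = 0 and taking the positive root: t = [11.61 + √(11.61² + 2·9.81·33.0)] / 9.81 = (11.61 + 27.97) / 9.81 = 4.034 s.
Horizontal distance: R = vₓ t = 60.28 × 4.034 = 243.2 m.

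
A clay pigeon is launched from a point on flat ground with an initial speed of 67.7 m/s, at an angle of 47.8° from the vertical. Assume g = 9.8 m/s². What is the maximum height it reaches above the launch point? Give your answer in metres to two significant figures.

110 m

Horizontal component vₓ = 67.70 sin 47.8° = 50.15 m/s; vertical v_y0 = 67.70 cos 47.8° = 45.48 m/s.
At the apex v_y = 0, so H = v_y0²/(2g) = 45.48²/19.60 = 105.5 m.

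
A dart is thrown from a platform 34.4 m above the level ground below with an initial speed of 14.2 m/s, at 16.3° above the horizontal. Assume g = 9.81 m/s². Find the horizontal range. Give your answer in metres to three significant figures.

vₓ = 14.20 cos 16.3° = 13.63 m/s; v_y0 = 14.20 sin 16.3° = 3.985 m/s.
With up positive and y = 0 at the ground: y(t) = 34.4 + (3.985) t − 4.905 t². Setting y = 0 and taking the positive root: t = [3.985 + √(3.985² + 2·9.81·34.4)] / 9.81 = (3.985 + 26.28) / 9.81 = 3.086 s.
Horizontal distance: R = vₓ t = 13.63 × 3.086 = 42.05 m.

42.1 m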